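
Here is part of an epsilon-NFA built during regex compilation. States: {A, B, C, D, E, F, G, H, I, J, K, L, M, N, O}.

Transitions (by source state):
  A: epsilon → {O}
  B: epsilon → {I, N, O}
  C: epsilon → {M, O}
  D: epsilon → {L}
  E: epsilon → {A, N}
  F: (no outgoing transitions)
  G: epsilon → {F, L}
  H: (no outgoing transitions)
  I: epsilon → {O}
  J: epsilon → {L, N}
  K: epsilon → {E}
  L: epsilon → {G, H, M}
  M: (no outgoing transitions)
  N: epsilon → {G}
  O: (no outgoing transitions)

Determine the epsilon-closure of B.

{B, F, G, H, I, L, M, N, O}

Start with {B}.
From B via epsilon: add I, N, O.
From N via epsilon: add G.
From G via epsilon: add F, L.
From L via epsilon: add H, M.
No new states can be added; the closed set is {B, F, G, H, I, L, M, N, O}.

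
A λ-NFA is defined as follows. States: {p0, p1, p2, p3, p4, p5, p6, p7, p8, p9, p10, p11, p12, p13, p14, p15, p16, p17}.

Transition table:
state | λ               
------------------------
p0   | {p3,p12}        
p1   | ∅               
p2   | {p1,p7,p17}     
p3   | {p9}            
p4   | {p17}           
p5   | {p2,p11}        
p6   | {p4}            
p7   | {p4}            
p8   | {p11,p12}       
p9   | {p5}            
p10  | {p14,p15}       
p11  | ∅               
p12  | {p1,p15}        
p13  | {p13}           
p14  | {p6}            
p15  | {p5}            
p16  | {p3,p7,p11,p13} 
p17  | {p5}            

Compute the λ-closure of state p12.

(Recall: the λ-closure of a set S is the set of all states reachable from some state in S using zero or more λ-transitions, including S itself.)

{p1, p2, p4, p5, p7, p11, p12, p15, p17}

Start with {p12}.
From p12 via λ: add p1, p15.
From p15 via λ: add p5.
From p5 via λ: add p2, p11.
From p2 via λ: add p7, p17.
From p7 via λ: add p4.
No new states can be added; the closed set is {p1, p2, p4, p5, p7, p11, p12, p15, p17}.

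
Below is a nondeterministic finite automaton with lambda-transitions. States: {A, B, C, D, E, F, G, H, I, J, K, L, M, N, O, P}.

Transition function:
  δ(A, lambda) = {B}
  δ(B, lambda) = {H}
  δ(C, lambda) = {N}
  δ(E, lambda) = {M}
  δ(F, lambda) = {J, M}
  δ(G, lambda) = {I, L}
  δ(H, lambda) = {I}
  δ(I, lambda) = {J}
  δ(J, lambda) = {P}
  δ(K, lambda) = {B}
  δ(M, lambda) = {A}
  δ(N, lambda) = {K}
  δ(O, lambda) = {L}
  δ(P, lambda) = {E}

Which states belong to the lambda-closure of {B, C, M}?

{A, B, C, E, H, I, J, K, M, N, P}

Start with {B, C, M}.
From B via lambda: add H.
From C via lambda: add N.
From M via lambda: add A.
From H via lambda: add I.
From N via lambda: add K.
From I via lambda: add J.
From J via lambda: add P.
From P via lambda: add E.
No new states can be added; the closed set is {A, B, C, E, H, I, J, K, M, N, P}.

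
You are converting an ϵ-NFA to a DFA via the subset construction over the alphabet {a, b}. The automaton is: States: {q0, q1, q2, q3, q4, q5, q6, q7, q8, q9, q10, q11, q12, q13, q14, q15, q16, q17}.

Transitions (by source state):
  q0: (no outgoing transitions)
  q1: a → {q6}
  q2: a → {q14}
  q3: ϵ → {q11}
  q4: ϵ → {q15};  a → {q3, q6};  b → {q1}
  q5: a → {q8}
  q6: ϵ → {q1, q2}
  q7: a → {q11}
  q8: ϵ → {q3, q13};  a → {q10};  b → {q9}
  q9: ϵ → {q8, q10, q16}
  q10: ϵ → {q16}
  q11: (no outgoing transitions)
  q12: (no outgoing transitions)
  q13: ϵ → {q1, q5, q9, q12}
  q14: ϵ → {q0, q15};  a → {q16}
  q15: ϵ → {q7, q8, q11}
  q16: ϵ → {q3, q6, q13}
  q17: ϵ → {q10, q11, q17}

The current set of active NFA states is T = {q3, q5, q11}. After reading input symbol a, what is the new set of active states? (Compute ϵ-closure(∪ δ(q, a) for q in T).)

q5 on a → {q8}.
No a-transition from q3, q11.
Union after reading a: {q8}.
Now take the ϵ-closure:
From q8 via ϵ: add q3, q13.
From q3 via ϵ: add q11.
From q13 via ϵ: add q1, q5, q9, q12.
From q9 via ϵ: add q10, q16.
From q16 via ϵ: add q6.
From q6 via ϵ: add q2.
No new states can be added; the closed set is {q1, q2, q3, q5, q6, q8, q9, q10, q11, q12, q13, q16}.

{q1, q2, q3, q5, q6, q8, q9, q10, q11, q12, q13, q16}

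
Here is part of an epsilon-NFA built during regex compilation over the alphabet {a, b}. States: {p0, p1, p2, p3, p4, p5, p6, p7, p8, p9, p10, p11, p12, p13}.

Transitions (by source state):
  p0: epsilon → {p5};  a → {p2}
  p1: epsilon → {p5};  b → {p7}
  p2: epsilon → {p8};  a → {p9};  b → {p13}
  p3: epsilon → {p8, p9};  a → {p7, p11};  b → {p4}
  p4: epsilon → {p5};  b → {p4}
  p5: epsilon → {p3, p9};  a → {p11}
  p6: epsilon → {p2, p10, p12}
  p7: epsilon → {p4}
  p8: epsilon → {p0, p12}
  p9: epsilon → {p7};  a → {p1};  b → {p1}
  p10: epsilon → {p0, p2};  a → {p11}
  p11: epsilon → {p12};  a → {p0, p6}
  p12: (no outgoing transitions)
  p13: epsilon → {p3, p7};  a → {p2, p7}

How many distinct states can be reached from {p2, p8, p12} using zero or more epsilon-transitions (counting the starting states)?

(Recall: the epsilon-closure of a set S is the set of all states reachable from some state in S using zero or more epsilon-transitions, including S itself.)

Start with {p2, p8, p12}.
From p8 via epsilon: add p0.
From p0 via epsilon: add p5.
From p5 via epsilon: add p3, p9.
From p9 via epsilon: add p7.
From p7 via epsilon: add p4.
epsilon-closure = {p0, p2, p3, p4, p5, p7, p8, p9, p12}, which has 9 states.

9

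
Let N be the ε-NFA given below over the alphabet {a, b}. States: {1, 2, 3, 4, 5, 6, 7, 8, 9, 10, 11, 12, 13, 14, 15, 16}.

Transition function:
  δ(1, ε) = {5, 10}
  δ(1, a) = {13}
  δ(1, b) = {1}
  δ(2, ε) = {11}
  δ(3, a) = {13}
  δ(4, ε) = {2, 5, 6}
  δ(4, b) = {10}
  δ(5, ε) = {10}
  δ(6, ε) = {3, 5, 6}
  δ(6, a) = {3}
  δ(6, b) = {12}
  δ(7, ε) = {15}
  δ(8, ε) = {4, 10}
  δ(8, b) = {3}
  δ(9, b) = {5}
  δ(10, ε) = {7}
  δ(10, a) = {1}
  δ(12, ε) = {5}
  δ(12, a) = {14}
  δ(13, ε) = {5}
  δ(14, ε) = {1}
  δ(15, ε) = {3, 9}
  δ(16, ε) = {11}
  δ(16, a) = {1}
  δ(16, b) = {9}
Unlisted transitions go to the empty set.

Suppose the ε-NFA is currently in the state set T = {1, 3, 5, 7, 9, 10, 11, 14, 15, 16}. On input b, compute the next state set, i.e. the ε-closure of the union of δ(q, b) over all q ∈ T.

1 on b → {1}.
9 on b → {5}.
16 on b → {9}.
No b-transition from 3, 5, 7, 10, 11, 14, 15.
Union after reading b: {1, 5, 9}.
Now take the ε-closure:
From 1 via ε: add 10.
From 10 via ε: add 7.
From 7 via ε: add 15.
From 15 via ε: add 3.
No new states can be added; the closed set is {1, 3, 5, 7, 9, 10, 15}.

{1, 3, 5, 7, 9, 10, 15}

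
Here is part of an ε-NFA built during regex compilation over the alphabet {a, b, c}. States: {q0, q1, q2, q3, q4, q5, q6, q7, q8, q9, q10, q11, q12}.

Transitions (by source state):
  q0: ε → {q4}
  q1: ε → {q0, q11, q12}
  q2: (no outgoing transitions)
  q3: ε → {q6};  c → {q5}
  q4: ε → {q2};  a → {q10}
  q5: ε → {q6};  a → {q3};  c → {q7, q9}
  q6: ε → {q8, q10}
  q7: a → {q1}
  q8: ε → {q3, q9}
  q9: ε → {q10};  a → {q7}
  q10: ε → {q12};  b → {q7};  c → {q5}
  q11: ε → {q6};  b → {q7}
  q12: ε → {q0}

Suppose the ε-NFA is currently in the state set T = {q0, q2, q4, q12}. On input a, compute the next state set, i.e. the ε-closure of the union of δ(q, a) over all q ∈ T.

{q0, q2, q4, q10, q12}

q4 on a → {q10}.
No a-transition from q0, q2, q12.
Union after reading a: {q10}.
Now take the ε-closure:
From q10 via ε: add q12.
From q12 via ε: add q0.
From q0 via ε: add q4.
From q4 via ε: add q2.
No new states can be added; the closed set is {q0, q2, q4, q10, q12}.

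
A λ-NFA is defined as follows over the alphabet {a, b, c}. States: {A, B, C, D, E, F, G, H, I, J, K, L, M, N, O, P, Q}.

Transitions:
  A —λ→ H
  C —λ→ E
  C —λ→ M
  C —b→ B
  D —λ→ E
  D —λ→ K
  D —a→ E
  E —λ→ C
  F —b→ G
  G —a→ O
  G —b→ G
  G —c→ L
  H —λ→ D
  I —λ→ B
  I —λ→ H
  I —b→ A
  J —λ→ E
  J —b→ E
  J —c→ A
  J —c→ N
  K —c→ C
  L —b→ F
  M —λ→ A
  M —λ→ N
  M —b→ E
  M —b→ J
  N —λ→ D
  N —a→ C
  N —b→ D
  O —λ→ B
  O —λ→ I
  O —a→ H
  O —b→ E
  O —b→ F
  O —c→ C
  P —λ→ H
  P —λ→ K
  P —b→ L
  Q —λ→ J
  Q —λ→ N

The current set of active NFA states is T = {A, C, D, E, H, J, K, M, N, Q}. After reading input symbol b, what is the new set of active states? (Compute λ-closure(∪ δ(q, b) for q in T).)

{A, B, C, D, E, H, J, K, M, N}

C on b → {B}.
J on b → {E}.
M on b → {E, J}.
N on b → {D}.
No b-transition from A, D, E, H, K, Q.
Union after reading b: {B, D, E, J}.
Now take the λ-closure:
From D via λ: add K.
From E via λ: add C.
From C via λ: add M.
From M via λ: add A, N.
From A via λ: add H.
No new states can be added; the closed set is {A, B, C, D, E, H, J, K, M, N}.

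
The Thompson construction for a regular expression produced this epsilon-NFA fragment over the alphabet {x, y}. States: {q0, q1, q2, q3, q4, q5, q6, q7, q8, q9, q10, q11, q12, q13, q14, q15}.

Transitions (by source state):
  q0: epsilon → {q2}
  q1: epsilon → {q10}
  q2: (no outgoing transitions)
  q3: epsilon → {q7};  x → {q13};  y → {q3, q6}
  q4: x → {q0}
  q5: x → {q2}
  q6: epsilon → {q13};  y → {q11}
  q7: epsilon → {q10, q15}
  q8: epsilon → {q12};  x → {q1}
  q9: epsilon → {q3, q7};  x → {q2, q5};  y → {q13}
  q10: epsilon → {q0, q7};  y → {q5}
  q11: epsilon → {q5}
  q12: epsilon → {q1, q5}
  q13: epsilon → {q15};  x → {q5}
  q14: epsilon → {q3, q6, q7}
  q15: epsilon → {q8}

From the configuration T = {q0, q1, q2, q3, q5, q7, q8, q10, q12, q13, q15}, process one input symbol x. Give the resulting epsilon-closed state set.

{q0, q1, q2, q5, q7, q8, q10, q12, q13, q15}

q3 on x → {q13}.
q5 on x → {q2}.
q8 on x → {q1}.
q13 on x → {q5}.
No x-transition from q0, q1, q2, q7, q10, q12, q15.
Union after reading x: {q1, q2, q5, q13}.
Now take the epsilon-closure:
From q1 via epsilon: add q10.
From q13 via epsilon: add q15.
From q10 via epsilon: add q0, q7.
From q15 via epsilon: add q8.
From q8 via epsilon: add q12.
No new states can be added; the closed set is {q0, q1, q2, q5, q7, q8, q10, q12, q13, q15}.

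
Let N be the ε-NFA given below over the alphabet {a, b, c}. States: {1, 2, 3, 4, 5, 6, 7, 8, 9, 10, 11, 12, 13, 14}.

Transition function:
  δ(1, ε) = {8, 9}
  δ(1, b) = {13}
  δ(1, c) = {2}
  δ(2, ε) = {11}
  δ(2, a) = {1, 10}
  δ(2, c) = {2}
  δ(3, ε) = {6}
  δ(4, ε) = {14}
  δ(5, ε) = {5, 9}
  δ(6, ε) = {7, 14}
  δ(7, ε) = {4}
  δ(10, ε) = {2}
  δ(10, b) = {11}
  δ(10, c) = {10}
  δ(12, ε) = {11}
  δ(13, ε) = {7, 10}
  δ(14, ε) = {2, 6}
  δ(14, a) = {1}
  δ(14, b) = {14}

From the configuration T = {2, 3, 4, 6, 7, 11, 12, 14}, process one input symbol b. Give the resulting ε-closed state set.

14 on b → {14}.
No b-transition from 2, 3, 4, 6, 7, 11, 12.
Union after reading b: {14}.
Now take the ε-closure:
From 14 via ε: add 2, 6.
From 2 via ε: add 11.
From 6 via ε: add 7.
From 7 via ε: add 4.
No new states can be added; the closed set is {2, 4, 6, 7, 11, 14}.

{2, 4, 6, 7, 11, 14}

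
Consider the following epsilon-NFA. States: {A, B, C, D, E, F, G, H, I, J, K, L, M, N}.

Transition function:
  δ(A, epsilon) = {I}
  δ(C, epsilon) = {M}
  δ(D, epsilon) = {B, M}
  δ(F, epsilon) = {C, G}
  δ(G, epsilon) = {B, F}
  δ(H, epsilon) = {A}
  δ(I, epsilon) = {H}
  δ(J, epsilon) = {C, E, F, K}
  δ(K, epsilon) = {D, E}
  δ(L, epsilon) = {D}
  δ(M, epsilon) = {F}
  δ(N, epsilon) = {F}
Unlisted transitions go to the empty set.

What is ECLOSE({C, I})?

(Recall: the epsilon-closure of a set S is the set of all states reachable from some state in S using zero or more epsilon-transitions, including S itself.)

Start with {C, I}.
From C via epsilon: add M.
From I via epsilon: add H.
From H via epsilon: add A.
From M via epsilon: add F.
From F via epsilon: add G.
From G via epsilon: add B.
No new states can be added; the closed set is {A, B, C, F, G, H, I, M}.

{A, B, C, F, G, H, I, M}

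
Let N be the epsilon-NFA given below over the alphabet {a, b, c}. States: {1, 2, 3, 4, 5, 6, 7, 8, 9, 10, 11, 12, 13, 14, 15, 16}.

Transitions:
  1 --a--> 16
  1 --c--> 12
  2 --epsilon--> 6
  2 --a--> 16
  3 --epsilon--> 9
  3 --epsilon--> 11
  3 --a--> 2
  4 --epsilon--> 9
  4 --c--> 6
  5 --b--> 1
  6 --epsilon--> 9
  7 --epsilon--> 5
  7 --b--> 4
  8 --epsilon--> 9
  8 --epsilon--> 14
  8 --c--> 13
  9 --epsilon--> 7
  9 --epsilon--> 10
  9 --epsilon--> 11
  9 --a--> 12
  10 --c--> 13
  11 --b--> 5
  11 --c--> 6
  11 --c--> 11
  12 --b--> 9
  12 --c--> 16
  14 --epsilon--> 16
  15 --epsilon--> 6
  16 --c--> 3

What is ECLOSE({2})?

{2, 5, 6, 7, 9, 10, 11}

Start with {2}.
From 2 via epsilon: add 6.
From 6 via epsilon: add 9.
From 9 via epsilon: add 7, 10, 11.
From 7 via epsilon: add 5.
No new states can be added; the closed set is {2, 5, 6, 7, 9, 10, 11}.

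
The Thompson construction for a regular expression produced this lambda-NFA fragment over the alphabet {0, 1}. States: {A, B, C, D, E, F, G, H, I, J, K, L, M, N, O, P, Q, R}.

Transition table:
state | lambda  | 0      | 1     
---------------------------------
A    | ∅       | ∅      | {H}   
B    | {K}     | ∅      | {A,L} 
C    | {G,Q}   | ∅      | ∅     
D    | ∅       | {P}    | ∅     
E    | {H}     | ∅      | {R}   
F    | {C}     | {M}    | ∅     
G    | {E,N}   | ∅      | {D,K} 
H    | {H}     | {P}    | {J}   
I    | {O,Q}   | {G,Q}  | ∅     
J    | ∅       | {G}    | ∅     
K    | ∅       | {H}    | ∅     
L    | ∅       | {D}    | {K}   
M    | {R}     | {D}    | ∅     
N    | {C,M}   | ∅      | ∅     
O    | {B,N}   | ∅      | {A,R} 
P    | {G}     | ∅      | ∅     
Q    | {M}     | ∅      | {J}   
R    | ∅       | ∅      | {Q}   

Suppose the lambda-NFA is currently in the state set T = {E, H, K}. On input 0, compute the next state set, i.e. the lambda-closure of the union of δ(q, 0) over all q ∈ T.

{C, E, G, H, M, N, P, Q, R}

H on 0 → {P}.
K on 0 → {H}.
No 0-transition from E.
Union after reading 0: {H, P}.
Now take the lambda-closure:
From P via lambda: add G.
From G via lambda: add E, N.
From N via lambda: add C, M.
From C via lambda: add Q.
From M via lambda: add R.
No new states can be added; the closed set is {C, E, G, H, M, N, P, Q, R}.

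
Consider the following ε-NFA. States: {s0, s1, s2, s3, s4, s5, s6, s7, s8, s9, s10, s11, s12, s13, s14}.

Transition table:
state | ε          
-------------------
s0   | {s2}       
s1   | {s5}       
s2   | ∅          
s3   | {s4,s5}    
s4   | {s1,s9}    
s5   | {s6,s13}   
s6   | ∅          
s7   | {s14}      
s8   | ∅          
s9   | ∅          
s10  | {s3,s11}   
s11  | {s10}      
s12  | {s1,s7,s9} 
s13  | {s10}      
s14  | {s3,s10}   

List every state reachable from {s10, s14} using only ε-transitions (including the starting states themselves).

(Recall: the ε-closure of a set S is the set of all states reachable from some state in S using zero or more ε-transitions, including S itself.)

{s1, s3, s4, s5, s6, s9, s10, s11, s13, s14}

Start with {s10, s14}.
From s10 via ε: add s3, s11.
From s3 via ε: add s4, s5.
From s4 via ε: add s1, s9.
From s5 via ε: add s6, s13.
No new states can be added; the closed set is {s1, s3, s4, s5, s6, s9, s10, s11, s13, s14}.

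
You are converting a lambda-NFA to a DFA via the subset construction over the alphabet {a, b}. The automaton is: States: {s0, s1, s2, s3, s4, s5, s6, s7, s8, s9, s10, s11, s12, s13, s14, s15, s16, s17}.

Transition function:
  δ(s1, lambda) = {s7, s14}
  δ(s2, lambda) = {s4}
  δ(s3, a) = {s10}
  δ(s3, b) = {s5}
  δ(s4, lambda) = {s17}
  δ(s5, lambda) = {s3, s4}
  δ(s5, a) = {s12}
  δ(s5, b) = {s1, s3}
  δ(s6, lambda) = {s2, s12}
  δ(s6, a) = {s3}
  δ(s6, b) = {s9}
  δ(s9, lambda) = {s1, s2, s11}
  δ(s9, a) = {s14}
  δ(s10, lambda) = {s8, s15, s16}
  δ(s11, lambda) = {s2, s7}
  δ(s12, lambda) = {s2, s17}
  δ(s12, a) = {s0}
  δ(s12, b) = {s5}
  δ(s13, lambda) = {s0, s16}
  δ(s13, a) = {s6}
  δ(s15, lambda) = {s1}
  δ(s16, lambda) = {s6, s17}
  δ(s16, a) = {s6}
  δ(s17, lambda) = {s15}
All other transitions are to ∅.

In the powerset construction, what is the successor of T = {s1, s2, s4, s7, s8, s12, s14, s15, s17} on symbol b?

s12 on b → {s5}.
No b-transition from s1, s2, s4, s7, s8, s14, s15, s17.
Union after reading b: {s5}.
Now take the lambda-closure:
From s5 via lambda: add s3, s4.
From s4 via lambda: add s17.
From s17 via lambda: add s15.
From s15 via lambda: add s1.
From s1 via lambda: add s7, s14.
No new states can be added; the closed set is {s1, s3, s4, s5, s7, s14, s15, s17}.

{s1, s3, s4, s5, s7, s14, s15, s17}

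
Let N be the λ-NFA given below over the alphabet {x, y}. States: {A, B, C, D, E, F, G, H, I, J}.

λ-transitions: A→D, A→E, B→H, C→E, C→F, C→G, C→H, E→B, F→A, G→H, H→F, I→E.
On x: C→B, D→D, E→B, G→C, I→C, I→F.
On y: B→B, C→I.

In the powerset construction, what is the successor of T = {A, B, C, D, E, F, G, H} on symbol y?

{A, B, D, E, F, H, I}

B on y → {B}.
C on y → {I}.
No y-transition from A, D, E, F, G, H.
Union after reading y: {B, I}.
Now take the λ-closure:
From B via λ: add H.
From I via λ: add E.
From H via λ: add F.
From F via λ: add A.
From A via λ: add D.
No new states can be added; the closed set is {A, B, D, E, F, H, I}.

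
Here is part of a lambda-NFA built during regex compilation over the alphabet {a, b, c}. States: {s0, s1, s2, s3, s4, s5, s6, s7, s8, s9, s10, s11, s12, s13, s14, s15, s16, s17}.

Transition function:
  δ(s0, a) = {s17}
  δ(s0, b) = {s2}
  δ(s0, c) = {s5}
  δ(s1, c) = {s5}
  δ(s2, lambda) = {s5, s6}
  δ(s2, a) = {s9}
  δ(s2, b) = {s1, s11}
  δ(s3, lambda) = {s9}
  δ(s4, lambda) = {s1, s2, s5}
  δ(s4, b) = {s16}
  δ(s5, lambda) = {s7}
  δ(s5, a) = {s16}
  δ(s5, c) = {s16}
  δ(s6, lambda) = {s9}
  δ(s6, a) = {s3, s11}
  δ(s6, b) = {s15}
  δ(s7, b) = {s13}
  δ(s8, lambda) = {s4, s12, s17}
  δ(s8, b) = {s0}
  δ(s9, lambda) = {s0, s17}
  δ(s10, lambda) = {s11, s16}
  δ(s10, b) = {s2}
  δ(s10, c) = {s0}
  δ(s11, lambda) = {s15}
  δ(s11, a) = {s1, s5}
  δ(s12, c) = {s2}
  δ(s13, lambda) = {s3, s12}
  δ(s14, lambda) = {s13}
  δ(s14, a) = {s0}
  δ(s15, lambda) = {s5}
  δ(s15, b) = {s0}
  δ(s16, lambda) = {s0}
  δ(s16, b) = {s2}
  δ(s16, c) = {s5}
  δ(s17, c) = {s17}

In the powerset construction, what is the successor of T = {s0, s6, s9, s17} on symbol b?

s0 on b → {s2}.
s6 on b → {s15}.
No b-transition from s9, s17.
Union after reading b: {s2, s15}.
Now take the lambda-closure:
From s2 via lambda: add s5, s6.
From s5 via lambda: add s7.
From s6 via lambda: add s9.
From s9 via lambda: add s0, s17.
No new states can be added; the closed set is {s0, s2, s5, s6, s7, s9, s15, s17}.

{s0, s2, s5, s6, s7, s9, s15, s17}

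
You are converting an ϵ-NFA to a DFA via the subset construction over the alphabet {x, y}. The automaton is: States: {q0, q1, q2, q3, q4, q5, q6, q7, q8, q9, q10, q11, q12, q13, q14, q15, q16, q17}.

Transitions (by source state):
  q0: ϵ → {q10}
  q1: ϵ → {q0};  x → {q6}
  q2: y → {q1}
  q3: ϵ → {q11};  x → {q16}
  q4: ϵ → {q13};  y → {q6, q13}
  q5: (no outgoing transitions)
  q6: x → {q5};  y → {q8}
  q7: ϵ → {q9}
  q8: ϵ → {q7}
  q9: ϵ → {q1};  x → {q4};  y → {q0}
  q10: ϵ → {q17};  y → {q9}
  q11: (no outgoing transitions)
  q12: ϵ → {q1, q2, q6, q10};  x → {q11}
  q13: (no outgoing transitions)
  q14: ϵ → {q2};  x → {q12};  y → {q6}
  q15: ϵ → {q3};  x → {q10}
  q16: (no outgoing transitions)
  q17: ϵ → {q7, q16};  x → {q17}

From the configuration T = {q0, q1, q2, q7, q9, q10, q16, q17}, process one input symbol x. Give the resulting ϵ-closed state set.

q1 on x → {q6}.
q9 on x → {q4}.
q17 on x → {q17}.
No x-transition from q0, q2, q7, q10, q16.
Union after reading x: {q4, q6, q17}.
Now take the ϵ-closure:
From q4 via ϵ: add q13.
From q17 via ϵ: add q7, q16.
From q7 via ϵ: add q9.
From q9 via ϵ: add q1.
From q1 via ϵ: add q0.
From q0 via ϵ: add q10.
No new states can be added; the closed set is {q0, q1, q4, q6, q7, q9, q10, q13, q16, q17}.

{q0, q1, q4, q6, q7, q9, q10, q13, q16, q17}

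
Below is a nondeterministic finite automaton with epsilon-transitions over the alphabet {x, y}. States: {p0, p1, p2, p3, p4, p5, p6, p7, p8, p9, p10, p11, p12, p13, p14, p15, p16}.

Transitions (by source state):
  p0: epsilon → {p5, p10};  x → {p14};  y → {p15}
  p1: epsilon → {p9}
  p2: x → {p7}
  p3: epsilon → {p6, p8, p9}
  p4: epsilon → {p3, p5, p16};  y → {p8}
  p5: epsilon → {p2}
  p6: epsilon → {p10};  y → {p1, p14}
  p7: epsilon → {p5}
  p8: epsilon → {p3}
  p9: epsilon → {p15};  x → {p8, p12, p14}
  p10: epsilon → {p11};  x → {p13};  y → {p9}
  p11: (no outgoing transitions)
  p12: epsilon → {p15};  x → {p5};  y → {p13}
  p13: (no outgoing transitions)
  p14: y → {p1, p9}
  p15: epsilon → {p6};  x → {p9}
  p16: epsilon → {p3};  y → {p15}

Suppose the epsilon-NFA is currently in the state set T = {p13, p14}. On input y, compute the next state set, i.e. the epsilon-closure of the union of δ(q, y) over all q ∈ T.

p14 on y → {p1, p9}.
No y-transition from p13.
Union after reading y: {p1, p9}.
Now take the epsilon-closure:
From p9 via epsilon: add p15.
From p15 via epsilon: add p6.
From p6 via epsilon: add p10.
From p10 via epsilon: add p11.
No new states can be added; the closed set is {p1, p6, p9, p10, p11, p15}.

{p1, p6, p9, p10, p11, p15}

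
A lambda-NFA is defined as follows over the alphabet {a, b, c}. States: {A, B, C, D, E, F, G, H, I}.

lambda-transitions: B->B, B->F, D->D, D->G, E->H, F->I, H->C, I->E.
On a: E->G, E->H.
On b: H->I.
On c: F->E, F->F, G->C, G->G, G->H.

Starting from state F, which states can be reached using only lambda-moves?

Start with {F}.
From F via lambda: add I.
From I via lambda: add E.
From E via lambda: add H.
From H via lambda: add C.
No new states can be added; the closed set is {C, E, F, H, I}.

{C, E, F, H, I}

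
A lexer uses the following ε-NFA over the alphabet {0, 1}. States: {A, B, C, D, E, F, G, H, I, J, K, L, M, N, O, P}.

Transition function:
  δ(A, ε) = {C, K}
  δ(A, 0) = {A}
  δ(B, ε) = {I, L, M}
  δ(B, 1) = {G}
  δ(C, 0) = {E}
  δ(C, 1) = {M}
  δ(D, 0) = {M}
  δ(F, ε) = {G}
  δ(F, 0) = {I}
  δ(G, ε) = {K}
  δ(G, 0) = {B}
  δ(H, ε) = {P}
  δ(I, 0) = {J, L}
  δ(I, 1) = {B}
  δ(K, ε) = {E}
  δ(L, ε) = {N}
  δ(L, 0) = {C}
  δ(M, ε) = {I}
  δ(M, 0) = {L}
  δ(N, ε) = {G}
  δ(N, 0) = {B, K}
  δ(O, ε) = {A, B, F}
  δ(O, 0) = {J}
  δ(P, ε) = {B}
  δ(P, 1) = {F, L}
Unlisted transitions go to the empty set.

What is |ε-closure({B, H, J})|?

Start with {B, H, J}.
From B via ε: add I, L, M.
From H via ε: add P.
From L via ε: add N.
From N via ε: add G.
From G via ε: add K.
From K via ε: add E.
ε-closure = {B, E, G, H, I, J, K, L, M, N, P}, which has 11 states.

11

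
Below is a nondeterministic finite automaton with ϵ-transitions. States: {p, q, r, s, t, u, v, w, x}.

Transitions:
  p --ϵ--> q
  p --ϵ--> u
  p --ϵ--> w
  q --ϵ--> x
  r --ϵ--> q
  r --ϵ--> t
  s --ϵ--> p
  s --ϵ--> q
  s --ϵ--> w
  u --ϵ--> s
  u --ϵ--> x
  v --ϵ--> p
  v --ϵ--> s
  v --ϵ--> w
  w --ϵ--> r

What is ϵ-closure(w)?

{q, r, t, w, x}

Start with {w}.
From w via ϵ: add r.
From r via ϵ: add q, t.
From q via ϵ: add x.
No new states can be added; the closed set is {q, r, t, w, x}.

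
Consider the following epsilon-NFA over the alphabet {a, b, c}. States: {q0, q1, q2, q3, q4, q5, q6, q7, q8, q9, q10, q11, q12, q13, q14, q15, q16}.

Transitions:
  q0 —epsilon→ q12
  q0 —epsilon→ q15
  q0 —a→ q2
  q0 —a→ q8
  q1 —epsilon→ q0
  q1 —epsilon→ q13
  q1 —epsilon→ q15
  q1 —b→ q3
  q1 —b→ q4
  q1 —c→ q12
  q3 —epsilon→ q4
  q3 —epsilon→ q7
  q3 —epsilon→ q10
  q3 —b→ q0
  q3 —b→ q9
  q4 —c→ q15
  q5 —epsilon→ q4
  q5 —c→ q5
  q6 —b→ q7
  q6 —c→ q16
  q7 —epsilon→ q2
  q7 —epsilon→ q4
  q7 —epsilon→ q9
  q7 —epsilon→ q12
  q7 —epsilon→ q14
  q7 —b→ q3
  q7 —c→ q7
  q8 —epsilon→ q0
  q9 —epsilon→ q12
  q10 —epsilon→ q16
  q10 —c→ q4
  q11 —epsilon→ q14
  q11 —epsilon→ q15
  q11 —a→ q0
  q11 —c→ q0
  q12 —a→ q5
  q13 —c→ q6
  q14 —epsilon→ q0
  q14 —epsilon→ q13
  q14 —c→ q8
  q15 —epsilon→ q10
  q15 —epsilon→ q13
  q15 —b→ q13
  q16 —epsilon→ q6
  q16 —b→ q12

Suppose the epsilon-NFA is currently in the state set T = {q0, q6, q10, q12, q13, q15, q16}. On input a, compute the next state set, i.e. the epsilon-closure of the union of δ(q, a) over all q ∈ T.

{q0, q2, q4, q5, q6, q8, q10, q12, q13, q15, q16}

q0 on a → {q2, q8}.
q12 on a → {q5}.
No a-transition from q6, q10, q13, q15, q16.
Union after reading a: {q2, q5, q8}.
Now take the epsilon-closure:
From q5 via epsilon: add q4.
From q8 via epsilon: add q0.
From q0 via epsilon: add q12, q15.
From q15 via epsilon: add q10, q13.
From q10 via epsilon: add q16.
From q16 via epsilon: add q6.
No new states can be added; the closed set is {q0, q2, q4, q5, q6, q8, q10, q12, q13, q15, q16}.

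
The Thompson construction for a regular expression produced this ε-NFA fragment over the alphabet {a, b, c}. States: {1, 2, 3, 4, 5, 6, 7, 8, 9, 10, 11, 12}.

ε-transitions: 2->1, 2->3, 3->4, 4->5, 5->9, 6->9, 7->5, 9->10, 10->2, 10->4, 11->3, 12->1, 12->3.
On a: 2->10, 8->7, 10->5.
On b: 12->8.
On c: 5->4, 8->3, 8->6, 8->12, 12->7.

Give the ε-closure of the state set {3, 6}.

Start with {3, 6}.
From 3 via ε: add 4.
From 6 via ε: add 9.
From 4 via ε: add 5.
From 9 via ε: add 10.
From 10 via ε: add 2.
From 2 via ε: add 1.
No new states can be added; the closed set is {1, 2, 3, 4, 5, 6, 9, 10}.

{1, 2, 3, 4, 5, 6, 9, 10}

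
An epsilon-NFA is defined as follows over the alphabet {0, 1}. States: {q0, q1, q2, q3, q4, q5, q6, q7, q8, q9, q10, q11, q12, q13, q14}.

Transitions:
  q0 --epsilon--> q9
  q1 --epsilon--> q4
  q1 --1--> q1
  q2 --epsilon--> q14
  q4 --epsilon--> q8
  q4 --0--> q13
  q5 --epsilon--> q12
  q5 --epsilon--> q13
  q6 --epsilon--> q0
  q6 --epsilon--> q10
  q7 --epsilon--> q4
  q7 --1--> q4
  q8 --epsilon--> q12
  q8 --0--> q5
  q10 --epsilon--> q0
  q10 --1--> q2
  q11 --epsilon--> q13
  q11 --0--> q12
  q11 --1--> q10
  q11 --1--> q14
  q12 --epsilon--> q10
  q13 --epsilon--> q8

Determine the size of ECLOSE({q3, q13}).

7

Start with {q3, q13}.
From q13 via epsilon: add q8.
From q8 via epsilon: add q12.
From q12 via epsilon: add q10.
From q10 via epsilon: add q0.
From q0 via epsilon: add q9.
epsilon-closure = {q0, q3, q8, q9, q10, q12, q13}, which has 7 states.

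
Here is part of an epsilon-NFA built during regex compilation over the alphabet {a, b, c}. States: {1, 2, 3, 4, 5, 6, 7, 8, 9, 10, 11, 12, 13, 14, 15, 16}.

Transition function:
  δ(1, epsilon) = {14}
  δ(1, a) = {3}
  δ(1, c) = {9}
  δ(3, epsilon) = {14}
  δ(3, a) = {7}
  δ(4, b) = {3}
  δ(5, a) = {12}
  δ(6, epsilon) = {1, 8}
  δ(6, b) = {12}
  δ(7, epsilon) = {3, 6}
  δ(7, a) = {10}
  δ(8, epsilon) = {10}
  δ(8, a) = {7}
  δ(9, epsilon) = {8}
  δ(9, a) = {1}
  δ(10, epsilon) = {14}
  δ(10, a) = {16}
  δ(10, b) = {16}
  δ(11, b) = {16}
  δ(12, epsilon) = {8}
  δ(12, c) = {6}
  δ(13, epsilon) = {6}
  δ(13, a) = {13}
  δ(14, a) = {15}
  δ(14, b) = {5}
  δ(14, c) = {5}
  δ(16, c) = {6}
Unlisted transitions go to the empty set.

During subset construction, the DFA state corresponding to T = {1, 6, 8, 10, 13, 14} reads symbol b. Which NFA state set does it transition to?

{5, 8, 10, 12, 14, 16}

6 on b → {12}.
10 on b → {16}.
14 on b → {5}.
No b-transition from 1, 8, 13.
Union after reading b: {5, 12, 16}.
Now take the epsilon-closure:
From 12 via epsilon: add 8.
From 8 via epsilon: add 10.
From 10 via epsilon: add 14.
No new states can be added; the closed set is {5, 8, 10, 12, 14, 16}.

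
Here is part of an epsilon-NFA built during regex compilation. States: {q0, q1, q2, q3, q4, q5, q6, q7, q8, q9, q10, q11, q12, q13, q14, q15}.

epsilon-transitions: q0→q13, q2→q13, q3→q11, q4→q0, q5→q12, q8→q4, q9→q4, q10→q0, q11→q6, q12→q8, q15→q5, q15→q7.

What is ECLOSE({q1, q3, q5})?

Start with {q1, q3, q5}.
From q3 via epsilon: add q11.
From q5 via epsilon: add q12.
From q11 via epsilon: add q6.
From q12 via epsilon: add q8.
From q8 via epsilon: add q4.
From q4 via epsilon: add q0.
From q0 via epsilon: add q13.
No new states can be added; the closed set is {q0, q1, q3, q4, q5, q6, q8, q11, q12, q13}.

{q0, q1, q3, q4, q5, q6, q8, q11, q12, q13}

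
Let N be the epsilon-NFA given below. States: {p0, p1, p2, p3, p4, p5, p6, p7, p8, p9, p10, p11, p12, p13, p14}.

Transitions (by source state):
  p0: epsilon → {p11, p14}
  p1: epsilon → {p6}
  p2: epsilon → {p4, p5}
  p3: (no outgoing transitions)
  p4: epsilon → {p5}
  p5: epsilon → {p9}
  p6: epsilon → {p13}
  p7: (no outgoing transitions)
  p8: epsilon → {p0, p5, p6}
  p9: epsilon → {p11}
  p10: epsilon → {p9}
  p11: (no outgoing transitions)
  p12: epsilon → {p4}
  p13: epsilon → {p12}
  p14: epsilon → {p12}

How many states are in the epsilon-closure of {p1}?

8

Start with {p1}.
From p1 via epsilon: add p6.
From p6 via epsilon: add p13.
From p13 via epsilon: add p12.
From p12 via epsilon: add p4.
From p4 via epsilon: add p5.
From p5 via epsilon: add p9.
From p9 via epsilon: add p11.
epsilon-closure = {p1, p4, p5, p6, p9, p11, p12, p13}, which has 8 states.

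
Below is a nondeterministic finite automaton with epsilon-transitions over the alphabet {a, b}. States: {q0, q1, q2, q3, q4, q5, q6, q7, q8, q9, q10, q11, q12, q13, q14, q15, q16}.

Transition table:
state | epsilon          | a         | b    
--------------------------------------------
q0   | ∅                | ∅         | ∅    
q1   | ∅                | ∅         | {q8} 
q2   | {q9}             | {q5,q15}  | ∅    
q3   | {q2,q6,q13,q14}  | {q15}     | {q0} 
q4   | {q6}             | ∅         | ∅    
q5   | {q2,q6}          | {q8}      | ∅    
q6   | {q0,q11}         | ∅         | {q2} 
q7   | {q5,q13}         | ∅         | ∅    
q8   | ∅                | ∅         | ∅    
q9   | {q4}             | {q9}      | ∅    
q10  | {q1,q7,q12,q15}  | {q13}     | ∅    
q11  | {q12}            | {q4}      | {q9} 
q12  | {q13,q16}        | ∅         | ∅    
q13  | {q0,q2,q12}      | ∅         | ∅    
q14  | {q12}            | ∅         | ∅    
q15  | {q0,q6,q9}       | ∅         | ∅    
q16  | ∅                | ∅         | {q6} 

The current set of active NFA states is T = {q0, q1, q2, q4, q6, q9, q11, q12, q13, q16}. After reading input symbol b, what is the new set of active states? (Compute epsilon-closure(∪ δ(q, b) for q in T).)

q1 on b → {q8}.
q6 on b → {q2}.
q11 on b → {q9}.
q16 on b → {q6}.
No b-transition from q0, q2, q4, q9, q12, q13.
Union after reading b: {q2, q6, q8, q9}.
Now take the epsilon-closure:
From q6 via epsilon: add q0, q11.
From q9 via epsilon: add q4.
From q11 via epsilon: add q12.
From q12 via epsilon: add q13, q16.
No new states can be added; the closed set is {q0, q2, q4, q6, q8, q9, q11, q12, q13, q16}.

{q0, q2, q4, q6, q8, q9, q11, q12, q13, q16}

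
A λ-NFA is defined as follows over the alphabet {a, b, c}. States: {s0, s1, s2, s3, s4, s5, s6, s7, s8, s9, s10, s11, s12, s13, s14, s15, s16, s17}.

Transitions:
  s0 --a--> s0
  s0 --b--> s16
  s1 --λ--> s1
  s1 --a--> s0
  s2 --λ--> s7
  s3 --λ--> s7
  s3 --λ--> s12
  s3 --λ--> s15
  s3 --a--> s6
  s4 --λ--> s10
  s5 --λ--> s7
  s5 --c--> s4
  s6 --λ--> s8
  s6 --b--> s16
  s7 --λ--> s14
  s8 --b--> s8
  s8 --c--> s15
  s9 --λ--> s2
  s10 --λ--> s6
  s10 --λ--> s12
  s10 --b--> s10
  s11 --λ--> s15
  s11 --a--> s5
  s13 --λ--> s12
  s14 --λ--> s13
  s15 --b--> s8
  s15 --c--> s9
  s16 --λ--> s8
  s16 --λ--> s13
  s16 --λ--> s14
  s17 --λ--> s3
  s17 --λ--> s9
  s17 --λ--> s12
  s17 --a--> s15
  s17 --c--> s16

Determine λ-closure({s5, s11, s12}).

{s5, s7, s11, s12, s13, s14, s15}

Start with {s5, s11, s12}.
From s5 via λ: add s7.
From s11 via λ: add s15.
From s7 via λ: add s14.
From s14 via λ: add s13.
No new states can be added; the closed set is {s5, s7, s11, s12, s13, s14, s15}.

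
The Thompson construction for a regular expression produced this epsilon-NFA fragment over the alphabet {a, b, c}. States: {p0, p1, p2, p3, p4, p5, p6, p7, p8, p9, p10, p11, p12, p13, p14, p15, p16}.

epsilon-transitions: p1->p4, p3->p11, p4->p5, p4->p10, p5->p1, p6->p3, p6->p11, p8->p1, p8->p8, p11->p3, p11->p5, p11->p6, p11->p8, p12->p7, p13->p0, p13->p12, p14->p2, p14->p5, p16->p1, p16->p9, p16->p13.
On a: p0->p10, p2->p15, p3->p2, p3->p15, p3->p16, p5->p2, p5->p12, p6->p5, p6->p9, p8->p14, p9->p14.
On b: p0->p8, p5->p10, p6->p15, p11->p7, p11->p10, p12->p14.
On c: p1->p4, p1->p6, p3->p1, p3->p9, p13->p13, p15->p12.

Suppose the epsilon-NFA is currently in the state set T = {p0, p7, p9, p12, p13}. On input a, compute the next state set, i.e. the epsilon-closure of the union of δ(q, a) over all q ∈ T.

p0 on a → {p10}.
p9 on a → {p14}.
No a-transition from p7, p12, p13.
Union after reading a: {p10, p14}.
Now take the epsilon-closure:
From p14 via epsilon: add p2, p5.
From p5 via epsilon: add p1.
From p1 via epsilon: add p4.
No new states can be added; the closed set is {p1, p2, p4, p5, p10, p14}.

{p1, p2, p4, p5, p10, p14}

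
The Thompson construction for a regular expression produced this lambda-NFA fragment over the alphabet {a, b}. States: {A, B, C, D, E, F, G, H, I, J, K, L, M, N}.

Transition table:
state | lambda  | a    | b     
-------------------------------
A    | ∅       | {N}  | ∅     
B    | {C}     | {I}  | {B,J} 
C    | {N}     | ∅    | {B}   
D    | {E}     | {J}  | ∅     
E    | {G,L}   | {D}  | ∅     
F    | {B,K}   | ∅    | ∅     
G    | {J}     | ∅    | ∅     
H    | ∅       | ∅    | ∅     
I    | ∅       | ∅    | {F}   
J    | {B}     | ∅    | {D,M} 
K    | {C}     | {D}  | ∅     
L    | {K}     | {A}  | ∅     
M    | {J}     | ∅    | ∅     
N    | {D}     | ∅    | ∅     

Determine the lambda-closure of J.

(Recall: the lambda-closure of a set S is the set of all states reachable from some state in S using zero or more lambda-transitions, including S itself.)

{B, C, D, E, G, J, K, L, N}

Start with {J}.
From J via lambda: add B.
From B via lambda: add C.
From C via lambda: add N.
From N via lambda: add D.
From D via lambda: add E.
From E via lambda: add G, L.
From L via lambda: add K.
No new states can be added; the closed set is {B, C, D, E, G, J, K, L, N}.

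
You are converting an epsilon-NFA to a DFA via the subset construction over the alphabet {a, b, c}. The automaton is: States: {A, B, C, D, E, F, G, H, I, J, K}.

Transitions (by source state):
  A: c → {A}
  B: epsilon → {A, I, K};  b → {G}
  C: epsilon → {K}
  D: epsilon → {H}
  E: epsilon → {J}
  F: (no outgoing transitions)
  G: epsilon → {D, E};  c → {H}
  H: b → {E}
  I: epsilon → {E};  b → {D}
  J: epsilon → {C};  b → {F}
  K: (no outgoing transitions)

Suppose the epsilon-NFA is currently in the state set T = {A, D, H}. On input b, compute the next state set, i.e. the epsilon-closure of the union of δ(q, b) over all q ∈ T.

H on b → {E}.
No b-transition from A, D.
Union after reading b: {E}.
Now take the epsilon-closure:
From E via epsilon: add J.
From J via epsilon: add C.
From C via epsilon: add K.
No new states can be added; the closed set is {C, E, J, K}.

{C, E, J, K}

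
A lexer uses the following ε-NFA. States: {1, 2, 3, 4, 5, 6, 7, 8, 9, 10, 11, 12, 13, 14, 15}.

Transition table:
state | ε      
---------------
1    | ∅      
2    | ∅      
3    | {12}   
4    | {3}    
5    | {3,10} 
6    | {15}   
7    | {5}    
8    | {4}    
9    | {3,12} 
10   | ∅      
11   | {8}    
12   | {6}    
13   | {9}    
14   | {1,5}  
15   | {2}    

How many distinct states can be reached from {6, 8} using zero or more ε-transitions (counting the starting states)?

7

Start with {6, 8}.
From 6 via ε: add 15.
From 8 via ε: add 4.
From 4 via ε: add 3.
From 15 via ε: add 2.
From 3 via ε: add 12.
ε-closure = {2, 3, 4, 6, 8, 12, 15}, which has 7 states.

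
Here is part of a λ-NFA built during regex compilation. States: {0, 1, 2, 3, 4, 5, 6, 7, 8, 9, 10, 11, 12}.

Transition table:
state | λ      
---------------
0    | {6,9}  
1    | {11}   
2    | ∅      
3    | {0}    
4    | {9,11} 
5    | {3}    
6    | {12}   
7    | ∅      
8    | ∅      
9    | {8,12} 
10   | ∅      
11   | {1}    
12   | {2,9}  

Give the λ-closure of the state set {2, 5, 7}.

{0, 2, 3, 5, 6, 7, 8, 9, 12}

Start with {2, 5, 7}.
From 5 via λ: add 3.
From 3 via λ: add 0.
From 0 via λ: add 6, 9.
From 6 via λ: add 12.
From 9 via λ: add 8.
No new states can be added; the closed set is {0, 2, 3, 5, 6, 7, 8, 9, 12}.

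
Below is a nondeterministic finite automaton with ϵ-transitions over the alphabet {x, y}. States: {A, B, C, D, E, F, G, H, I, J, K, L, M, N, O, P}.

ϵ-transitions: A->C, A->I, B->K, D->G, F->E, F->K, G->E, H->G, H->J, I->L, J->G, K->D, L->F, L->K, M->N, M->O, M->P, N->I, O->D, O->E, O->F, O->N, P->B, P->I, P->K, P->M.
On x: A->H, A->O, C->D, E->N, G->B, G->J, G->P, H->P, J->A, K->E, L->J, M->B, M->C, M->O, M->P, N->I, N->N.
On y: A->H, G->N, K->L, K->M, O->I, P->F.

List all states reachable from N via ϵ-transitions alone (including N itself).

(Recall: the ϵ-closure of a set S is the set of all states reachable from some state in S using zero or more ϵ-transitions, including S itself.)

{D, E, F, G, I, K, L, N}

Start with {N}.
From N via ϵ: add I.
From I via ϵ: add L.
From L via ϵ: add F, K.
From F via ϵ: add E.
From K via ϵ: add D.
From D via ϵ: add G.
No new states can be added; the closed set is {D, E, F, G, I, K, L, N}.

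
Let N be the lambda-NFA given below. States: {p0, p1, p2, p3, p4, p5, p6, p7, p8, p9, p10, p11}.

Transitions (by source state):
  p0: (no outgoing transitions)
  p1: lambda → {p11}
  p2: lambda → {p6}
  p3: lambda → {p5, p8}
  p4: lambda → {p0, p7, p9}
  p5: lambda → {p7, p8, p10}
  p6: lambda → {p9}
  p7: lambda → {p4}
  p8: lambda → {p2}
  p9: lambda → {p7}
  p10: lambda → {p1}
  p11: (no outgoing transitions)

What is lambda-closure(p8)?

{p0, p2, p4, p6, p7, p8, p9}

Start with {p8}.
From p8 via lambda: add p2.
From p2 via lambda: add p6.
From p6 via lambda: add p9.
From p9 via lambda: add p7.
From p7 via lambda: add p4.
From p4 via lambda: add p0.
No new states can be added; the closed set is {p0, p2, p4, p6, p7, p8, p9}.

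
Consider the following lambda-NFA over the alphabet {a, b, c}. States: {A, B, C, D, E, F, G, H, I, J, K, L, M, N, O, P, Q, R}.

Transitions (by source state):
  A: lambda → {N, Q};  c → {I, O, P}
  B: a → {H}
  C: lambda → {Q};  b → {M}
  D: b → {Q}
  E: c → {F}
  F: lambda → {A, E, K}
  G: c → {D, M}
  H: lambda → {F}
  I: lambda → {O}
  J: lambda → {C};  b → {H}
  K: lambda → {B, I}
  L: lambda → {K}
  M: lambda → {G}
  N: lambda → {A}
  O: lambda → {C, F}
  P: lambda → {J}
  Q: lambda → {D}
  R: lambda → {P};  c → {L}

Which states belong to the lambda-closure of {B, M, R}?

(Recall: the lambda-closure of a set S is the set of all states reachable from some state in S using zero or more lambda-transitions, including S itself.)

{B, C, D, G, J, M, P, Q, R}

Start with {B, M, R}.
From M via lambda: add G.
From R via lambda: add P.
From P via lambda: add J.
From J via lambda: add C.
From C via lambda: add Q.
From Q via lambda: add D.
No new states can be added; the closed set is {B, C, D, G, J, M, P, Q, R}.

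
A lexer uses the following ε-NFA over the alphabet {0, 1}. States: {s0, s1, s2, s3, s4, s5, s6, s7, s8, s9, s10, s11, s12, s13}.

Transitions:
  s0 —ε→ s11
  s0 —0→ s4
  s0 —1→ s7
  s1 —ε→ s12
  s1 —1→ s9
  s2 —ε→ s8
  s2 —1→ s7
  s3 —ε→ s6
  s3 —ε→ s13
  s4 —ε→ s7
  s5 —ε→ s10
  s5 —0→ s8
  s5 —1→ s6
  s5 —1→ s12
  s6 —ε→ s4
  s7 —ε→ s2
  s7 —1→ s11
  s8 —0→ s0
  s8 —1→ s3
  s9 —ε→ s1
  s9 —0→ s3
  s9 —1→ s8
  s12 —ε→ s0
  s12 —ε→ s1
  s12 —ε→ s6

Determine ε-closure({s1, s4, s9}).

{s0, s1, s2, s4, s6, s7, s8, s9, s11, s12}

Start with {s1, s4, s9}.
From s1 via ε: add s12.
From s4 via ε: add s7.
From s7 via ε: add s2.
From s12 via ε: add s0, s6.
From s0 via ε: add s11.
From s2 via ε: add s8.
No new states can be added; the closed set is {s0, s1, s2, s4, s6, s7, s8, s9, s11, s12}.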